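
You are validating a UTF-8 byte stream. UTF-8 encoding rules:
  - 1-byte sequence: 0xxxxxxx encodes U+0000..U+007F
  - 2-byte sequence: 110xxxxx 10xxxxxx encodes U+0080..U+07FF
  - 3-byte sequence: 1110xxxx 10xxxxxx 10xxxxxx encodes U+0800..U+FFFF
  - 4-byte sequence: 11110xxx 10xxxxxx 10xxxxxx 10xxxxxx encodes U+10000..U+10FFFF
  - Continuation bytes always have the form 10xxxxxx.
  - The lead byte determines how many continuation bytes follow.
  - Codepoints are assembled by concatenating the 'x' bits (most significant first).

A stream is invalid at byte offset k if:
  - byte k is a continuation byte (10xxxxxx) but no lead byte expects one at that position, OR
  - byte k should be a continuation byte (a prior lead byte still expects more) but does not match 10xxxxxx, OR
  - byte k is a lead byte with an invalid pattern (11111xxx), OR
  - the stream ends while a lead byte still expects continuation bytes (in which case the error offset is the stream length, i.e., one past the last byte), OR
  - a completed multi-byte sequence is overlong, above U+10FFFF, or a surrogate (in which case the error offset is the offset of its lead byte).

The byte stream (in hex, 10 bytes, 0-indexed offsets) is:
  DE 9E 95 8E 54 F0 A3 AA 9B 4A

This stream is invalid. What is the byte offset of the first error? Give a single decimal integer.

Byte[0]=DE: 2-byte lead, need 1 cont bytes. acc=0x1E
Byte[1]=9E: continuation. acc=(acc<<6)|0x1E=0x79E
Completed: cp=U+079E (starts at byte 0)
Byte[2]=95: INVALID lead byte (not 0xxx/110x/1110/11110)

Answer: 2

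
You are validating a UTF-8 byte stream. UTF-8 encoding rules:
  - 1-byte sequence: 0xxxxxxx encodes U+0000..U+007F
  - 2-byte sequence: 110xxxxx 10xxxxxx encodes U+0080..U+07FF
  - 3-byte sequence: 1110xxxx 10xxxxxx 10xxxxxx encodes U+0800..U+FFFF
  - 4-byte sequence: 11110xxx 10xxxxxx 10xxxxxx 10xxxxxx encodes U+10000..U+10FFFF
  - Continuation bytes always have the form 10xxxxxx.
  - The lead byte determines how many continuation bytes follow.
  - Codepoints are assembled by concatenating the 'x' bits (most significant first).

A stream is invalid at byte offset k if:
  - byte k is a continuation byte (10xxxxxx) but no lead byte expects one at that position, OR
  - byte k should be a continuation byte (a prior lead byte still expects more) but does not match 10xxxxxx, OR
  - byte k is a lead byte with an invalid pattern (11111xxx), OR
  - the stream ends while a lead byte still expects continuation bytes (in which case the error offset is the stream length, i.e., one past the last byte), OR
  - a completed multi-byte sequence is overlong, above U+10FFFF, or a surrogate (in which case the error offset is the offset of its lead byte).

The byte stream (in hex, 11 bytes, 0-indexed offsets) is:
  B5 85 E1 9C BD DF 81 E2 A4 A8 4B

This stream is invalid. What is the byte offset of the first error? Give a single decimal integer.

Byte[0]=B5: INVALID lead byte (not 0xxx/110x/1110/11110)

Answer: 0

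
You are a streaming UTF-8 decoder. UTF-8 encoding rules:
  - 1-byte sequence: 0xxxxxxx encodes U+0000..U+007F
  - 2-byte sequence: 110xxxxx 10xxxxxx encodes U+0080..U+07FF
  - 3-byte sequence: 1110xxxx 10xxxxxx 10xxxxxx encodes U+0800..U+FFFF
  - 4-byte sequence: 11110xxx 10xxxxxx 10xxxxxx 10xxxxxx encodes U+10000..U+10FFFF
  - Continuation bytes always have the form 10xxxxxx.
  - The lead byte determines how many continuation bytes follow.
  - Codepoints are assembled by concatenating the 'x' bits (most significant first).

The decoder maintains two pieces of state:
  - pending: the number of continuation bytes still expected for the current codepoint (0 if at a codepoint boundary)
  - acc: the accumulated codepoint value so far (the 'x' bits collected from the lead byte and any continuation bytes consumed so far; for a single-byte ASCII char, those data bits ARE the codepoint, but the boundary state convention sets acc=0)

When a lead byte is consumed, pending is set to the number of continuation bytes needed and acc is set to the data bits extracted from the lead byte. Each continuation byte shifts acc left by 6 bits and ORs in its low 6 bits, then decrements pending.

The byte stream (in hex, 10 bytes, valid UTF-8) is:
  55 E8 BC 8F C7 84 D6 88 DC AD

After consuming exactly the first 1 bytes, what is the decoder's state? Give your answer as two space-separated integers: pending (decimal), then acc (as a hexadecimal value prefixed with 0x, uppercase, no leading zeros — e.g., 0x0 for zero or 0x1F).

Byte[0]=55: 1-byte. pending=0, acc=0x0

Answer: 0 0x0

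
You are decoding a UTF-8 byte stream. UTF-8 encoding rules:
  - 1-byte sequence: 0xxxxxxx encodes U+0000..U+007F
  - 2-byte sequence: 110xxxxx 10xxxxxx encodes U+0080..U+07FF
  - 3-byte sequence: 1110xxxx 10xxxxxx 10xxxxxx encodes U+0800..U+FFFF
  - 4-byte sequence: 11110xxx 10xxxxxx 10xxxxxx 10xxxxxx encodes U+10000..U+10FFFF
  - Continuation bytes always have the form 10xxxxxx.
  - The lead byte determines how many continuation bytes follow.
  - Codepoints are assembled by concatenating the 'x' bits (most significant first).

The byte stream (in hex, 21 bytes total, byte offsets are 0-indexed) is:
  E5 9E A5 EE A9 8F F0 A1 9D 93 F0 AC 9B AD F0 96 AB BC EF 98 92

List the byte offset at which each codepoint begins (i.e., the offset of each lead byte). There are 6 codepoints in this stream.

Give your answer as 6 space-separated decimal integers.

Answer: 0 3 6 10 14 18

Derivation:
Byte[0]=E5: 3-byte lead, need 2 cont bytes. acc=0x5
Byte[1]=9E: continuation. acc=(acc<<6)|0x1E=0x15E
Byte[2]=A5: continuation. acc=(acc<<6)|0x25=0x57A5
Completed: cp=U+57A5 (starts at byte 0)
Byte[3]=EE: 3-byte lead, need 2 cont bytes. acc=0xE
Byte[4]=A9: continuation. acc=(acc<<6)|0x29=0x3A9
Byte[5]=8F: continuation. acc=(acc<<6)|0x0F=0xEA4F
Completed: cp=U+EA4F (starts at byte 3)
Byte[6]=F0: 4-byte lead, need 3 cont bytes. acc=0x0
Byte[7]=A1: continuation. acc=(acc<<6)|0x21=0x21
Byte[8]=9D: continuation. acc=(acc<<6)|0x1D=0x85D
Byte[9]=93: continuation. acc=(acc<<6)|0x13=0x21753
Completed: cp=U+21753 (starts at byte 6)
Byte[10]=F0: 4-byte lead, need 3 cont bytes. acc=0x0
Byte[11]=AC: continuation. acc=(acc<<6)|0x2C=0x2C
Byte[12]=9B: continuation. acc=(acc<<6)|0x1B=0xB1B
Byte[13]=AD: continuation. acc=(acc<<6)|0x2D=0x2C6ED
Completed: cp=U+2C6ED (starts at byte 10)
Byte[14]=F0: 4-byte lead, need 3 cont bytes. acc=0x0
Byte[15]=96: continuation. acc=(acc<<6)|0x16=0x16
Byte[16]=AB: continuation. acc=(acc<<6)|0x2B=0x5AB
Byte[17]=BC: continuation. acc=(acc<<6)|0x3C=0x16AFC
Completed: cp=U+16AFC (starts at byte 14)
Byte[18]=EF: 3-byte lead, need 2 cont bytes. acc=0xF
Byte[19]=98: continuation. acc=(acc<<6)|0x18=0x3D8
Byte[20]=92: continuation. acc=(acc<<6)|0x12=0xF612
Completed: cp=U+F612 (starts at byte 18)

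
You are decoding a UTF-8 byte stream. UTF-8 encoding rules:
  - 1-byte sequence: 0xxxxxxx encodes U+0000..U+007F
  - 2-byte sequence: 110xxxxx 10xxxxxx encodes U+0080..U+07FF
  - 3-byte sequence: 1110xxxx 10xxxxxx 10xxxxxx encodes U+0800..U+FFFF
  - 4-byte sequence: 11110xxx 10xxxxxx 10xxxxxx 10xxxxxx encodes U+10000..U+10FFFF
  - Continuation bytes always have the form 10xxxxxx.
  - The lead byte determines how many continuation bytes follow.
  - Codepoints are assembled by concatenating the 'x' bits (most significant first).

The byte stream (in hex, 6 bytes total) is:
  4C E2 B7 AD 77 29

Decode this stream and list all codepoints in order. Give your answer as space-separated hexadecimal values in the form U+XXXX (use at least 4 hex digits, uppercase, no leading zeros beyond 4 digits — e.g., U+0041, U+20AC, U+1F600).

Answer: U+004C U+2DED U+0077 U+0029

Derivation:
Byte[0]=4C: 1-byte ASCII. cp=U+004C
Byte[1]=E2: 3-byte lead, need 2 cont bytes. acc=0x2
Byte[2]=B7: continuation. acc=(acc<<6)|0x37=0xB7
Byte[3]=AD: continuation. acc=(acc<<6)|0x2D=0x2DED
Completed: cp=U+2DED (starts at byte 1)
Byte[4]=77: 1-byte ASCII. cp=U+0077
Byte[5]=29: 1-byte ASCII. cp=U+0029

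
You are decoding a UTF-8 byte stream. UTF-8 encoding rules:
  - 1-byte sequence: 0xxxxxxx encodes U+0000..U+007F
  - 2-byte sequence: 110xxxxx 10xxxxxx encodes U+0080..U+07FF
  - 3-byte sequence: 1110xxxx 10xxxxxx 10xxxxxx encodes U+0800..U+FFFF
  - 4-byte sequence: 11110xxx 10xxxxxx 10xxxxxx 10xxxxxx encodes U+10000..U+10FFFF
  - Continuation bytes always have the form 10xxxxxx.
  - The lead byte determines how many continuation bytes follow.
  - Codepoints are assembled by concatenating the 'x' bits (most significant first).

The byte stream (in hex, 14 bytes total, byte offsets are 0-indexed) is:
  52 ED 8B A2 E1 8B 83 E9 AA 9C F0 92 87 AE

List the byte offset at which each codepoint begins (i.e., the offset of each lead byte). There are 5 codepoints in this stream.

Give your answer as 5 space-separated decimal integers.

Byte[0]=52: 1-byte ASCII. cp=U+0052
Byte[1]=ED: 3-byte lead, need 2 cont bytes. acc=0xD
Byte[2]=8B: continuation. acc=(acc<<6)|0x0B=0x34B
Byte[3]=A2: continuation. acc=(acc<<6)|0x22=0xD2E2
Completed: cp=U+D2E2 (starts at byte 1)
Byte[4]=E1: 3-byte lead, need 2 cont bytes. acc=0x1
Byte[5]=8B: continuation. acc=(acc<<6)|0x0B=0x4B
Byte[6]=83: continuation. acc=(acc<<6)|0x03=0x12C3
Completed: cp=U+12C3 (starts at byte 4)
Byte[7]=E9: 3-byte lead, need 2 cont bytes. acc=0x9
Byte[8]=AA: continuation. acc=(acc<<6)|0x2A=0x26A
Byte[9]=9C: continuation. acc=(acc<<6)|0x1C=0x9A9C
Completed: cp=U+9A9C (starts at byte 7)
Byte[10]=F0: 4-byte lead, need 3 cont bytes. acc=0x0
Byte[11]=92: continuation. acc=(acc<<6)|0x12=0x12
Byte[12]=87: continuation. acc=(acc<<6)|0x07=0x487
Byte[13]=AE: continuation. acc=(acc<<6)|0x2E=0x121EE
Completed: cp=U+121EE (starts at byte 10)

Answer: 0 1 4 7 10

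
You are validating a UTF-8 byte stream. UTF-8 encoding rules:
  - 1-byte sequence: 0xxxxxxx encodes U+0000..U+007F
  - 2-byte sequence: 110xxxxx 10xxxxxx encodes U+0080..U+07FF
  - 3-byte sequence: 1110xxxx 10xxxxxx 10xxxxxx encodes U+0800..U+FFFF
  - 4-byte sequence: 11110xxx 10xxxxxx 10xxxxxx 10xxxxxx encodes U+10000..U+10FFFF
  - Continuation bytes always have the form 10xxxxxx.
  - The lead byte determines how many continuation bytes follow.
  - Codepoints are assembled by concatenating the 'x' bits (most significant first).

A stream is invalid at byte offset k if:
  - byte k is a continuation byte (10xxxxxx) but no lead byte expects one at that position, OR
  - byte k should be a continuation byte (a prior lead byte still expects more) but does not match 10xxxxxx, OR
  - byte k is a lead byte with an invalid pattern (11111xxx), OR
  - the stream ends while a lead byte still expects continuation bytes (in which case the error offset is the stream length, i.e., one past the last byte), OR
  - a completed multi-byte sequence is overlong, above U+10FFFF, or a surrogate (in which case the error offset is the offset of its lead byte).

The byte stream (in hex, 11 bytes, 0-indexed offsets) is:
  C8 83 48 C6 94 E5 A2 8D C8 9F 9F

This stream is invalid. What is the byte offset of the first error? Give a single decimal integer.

Answer: 10

Derivation:
Byte[0]=C8: 2-byte lead, need 1 cont bytes. acc=0x8
Byte[1]=83: continuation. acc=(acc<<6)|0x03=0x203
Completed: cp=U+0203 (starts at byte 0)
Byte[2]=48: 1-byte ASCII. cp=U+0048
Byte[3]=C6: 2-byte lead, need 1 cont bytes. acc=0x6
Byte[4]=94: continuation. acc=(acc<<6)|0x14=0x194
Completed: cp=U+0194 (starts at byte 3)
Byte[5]=E5: 3-byte lead, need 2 cont bytes. acc=0x5
Byte[6]=A2: continuation. acc=(acc<<6)|0x22=0x162
Byte[7]=8D: continuation. acc=(acc<<6)|0x0D=0x588D
Completed: cp=U+588D (starts at byte 5)
Byte[8]=C8: 2-byte lead, need 1 cont bytes. acc=0x8
Byte[9]=9F: continuation. acc=(acc<<6)|0x1F=0x21F
Completed: cp=U+021F (starts at byte 8)
Byte[10]=9F: INVALID lead byte (not 0xxx/110x/1110/11110)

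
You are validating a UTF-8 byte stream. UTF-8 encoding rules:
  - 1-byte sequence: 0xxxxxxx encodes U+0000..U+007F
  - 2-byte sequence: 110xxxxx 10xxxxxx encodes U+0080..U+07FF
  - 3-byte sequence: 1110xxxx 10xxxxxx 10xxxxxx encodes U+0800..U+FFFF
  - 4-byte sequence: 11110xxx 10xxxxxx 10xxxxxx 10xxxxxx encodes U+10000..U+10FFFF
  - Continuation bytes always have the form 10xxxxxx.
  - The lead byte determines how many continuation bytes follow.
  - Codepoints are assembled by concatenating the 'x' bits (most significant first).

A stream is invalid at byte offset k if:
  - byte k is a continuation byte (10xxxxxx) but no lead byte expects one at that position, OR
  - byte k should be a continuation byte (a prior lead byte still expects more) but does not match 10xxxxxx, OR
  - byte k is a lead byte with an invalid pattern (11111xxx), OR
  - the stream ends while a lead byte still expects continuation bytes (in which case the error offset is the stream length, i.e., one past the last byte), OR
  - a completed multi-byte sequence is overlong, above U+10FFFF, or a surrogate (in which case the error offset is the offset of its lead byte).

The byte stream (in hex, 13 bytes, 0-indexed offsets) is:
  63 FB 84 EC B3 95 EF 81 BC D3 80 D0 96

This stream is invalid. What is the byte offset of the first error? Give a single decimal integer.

Byte[0]=63: 1-byte ASCII. cp=U+0063
Byte[1]=FB: INVALID lead byte (not 0xxx/110x/1110/11110)

Answer: 1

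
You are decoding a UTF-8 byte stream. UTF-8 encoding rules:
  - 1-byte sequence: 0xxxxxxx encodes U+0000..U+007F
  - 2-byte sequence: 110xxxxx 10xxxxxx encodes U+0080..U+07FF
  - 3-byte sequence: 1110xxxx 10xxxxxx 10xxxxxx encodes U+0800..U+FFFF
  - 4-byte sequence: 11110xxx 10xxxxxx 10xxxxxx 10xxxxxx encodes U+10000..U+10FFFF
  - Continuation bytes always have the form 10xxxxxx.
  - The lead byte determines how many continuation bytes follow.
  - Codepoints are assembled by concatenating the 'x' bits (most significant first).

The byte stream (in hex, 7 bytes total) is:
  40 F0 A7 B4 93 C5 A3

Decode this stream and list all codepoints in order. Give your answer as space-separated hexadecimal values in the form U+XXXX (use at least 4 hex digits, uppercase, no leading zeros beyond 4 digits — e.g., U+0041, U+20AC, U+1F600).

Byte[0]=40: 1-byte ASCII. cp=U+0040
Byte[1]=F0: 4-byte lead, need 3 cont bytes. acc=0x0
Byte[2]=A7: continuation. acc=(acc<<6)|0x27=0x27
Byte[3]=B4: continuation. acc=(acc<<6)|0x34=0x9F4
Byte[4]=93: continuation. acc=(acc<<6)|0x13=0x27D13
Completed: cp=U+27D13 (starts at byte 1)
Byte[5]=C5: 2-byte lead, need 1 cont bytes. acc=0x5
Byte[6]=A3: continuation. acc=(acc<<6)|0x23=0x163
Completed: cp=U+0163 (starts at byte 5)

Answer: U+0040 U+27D13 U+0163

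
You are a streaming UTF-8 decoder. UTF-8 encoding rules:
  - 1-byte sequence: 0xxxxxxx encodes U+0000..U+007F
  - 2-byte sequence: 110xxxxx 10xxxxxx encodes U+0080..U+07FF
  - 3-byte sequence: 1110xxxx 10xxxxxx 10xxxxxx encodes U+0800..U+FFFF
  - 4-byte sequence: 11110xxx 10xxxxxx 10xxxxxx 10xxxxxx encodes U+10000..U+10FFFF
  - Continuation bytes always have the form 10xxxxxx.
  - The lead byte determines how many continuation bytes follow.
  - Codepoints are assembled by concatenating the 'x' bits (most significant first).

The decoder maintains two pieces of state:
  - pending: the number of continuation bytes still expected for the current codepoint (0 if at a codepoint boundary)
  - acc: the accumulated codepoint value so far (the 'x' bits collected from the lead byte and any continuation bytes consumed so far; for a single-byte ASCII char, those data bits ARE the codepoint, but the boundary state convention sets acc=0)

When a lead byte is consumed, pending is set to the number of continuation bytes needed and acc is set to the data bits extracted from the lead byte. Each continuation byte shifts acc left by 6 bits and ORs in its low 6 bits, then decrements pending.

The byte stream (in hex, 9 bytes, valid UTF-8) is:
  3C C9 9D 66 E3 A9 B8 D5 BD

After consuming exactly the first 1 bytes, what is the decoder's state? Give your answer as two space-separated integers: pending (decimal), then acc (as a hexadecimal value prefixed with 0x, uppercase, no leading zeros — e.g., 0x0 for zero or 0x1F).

Byte[0]=3C: 1-byte. pending=0, acc=0x0

Answer: 0 0x0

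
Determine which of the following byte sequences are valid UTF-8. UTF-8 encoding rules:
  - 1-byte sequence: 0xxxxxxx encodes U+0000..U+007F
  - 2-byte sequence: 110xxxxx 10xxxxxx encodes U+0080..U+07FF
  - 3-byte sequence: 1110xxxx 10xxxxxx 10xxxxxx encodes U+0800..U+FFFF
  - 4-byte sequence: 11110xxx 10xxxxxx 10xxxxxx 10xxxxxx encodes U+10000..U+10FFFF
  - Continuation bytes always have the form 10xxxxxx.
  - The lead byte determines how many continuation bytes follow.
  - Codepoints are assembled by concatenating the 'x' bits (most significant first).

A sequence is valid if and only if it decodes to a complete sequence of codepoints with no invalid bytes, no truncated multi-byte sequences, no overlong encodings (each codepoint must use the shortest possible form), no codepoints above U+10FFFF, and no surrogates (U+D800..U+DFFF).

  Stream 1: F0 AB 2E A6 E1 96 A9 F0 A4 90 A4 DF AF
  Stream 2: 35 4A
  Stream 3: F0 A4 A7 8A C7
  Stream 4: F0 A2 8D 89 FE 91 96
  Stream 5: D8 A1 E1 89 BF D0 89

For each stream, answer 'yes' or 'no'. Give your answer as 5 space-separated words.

Answer: no yes no no yes

Derivation:
Stream 1: error at byte offset 2. INVALID
Stream 2: decodes cleanly. VALID
Stream 3: error at byte offset 5. INVALID
Stream 4: error at byte offset 4. INVALID
Stream 5: decodes cleanly. VALID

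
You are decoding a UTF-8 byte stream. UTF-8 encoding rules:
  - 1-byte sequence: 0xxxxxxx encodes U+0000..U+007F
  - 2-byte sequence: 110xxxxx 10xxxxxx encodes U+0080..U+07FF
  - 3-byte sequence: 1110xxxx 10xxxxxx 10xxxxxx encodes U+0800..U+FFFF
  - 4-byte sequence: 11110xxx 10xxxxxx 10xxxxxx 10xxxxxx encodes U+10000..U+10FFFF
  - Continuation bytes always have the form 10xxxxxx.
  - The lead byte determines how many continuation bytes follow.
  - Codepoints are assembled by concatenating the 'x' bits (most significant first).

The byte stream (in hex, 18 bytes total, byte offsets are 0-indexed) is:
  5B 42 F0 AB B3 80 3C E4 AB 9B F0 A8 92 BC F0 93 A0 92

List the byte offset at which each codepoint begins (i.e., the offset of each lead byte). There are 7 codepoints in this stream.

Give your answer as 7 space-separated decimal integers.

Answer: 0 1 2 6 7 10 14

Derivation:
Byte[0]=5B: 1-byte ASCII. cp=U+005B
Byte[1]=42: 1-byte ASCII. cp=U+0042
Byte[2]=F0: 4-byte lead, need 3 cont bytes. acc=0x0
Byte[3]=AB: continuation. acc=(acc<<6)|0x2B=0x2B
Byte[4]=B3: continuation. acc=(acc<<6)|0x33=0xAF3
Byte[5]=80: continuation. acc=(acc<<6)|0x00=0x2BCC0
Completed: cp=U+2BCC0 (starts at byte 2)
Byte[6]=3C: 1-byte ASCII. cp=U+003C
Byte[7]=E4: 3-byte lead, need 2 cont bytes. acc=0x4
Byte[8]=AB: continuation. acc=(acc<<6)|0x2B=0x12B
Byte[9]=9B: continuation. acc=(acc<<6)|0x1B=0x4ADB
Completed: cp=U+4ADB (starts at byte 7)
Byte[10]=F0: 4-byte lead, need 3 cont bytes. acc=0x0
Byte[11]=A8: continuation. acc=(acc<<6)|0x28=0x28
Byte[12]=92: continuation. acc=(acc<<6)|0x12=0xA12
Byte[13]=BC: continuation. acc=(acc<<6)|0x3C=0x284BC
Completed: cp=U+284BC (starts at byte 10)
Byte[14]=F0: 4-byte lead, need 3 cont bytes. acc=0x0
Byte[15]=93: continuation. acc=(acc<<6)|0x13=0x13
Byte[16]=A0: continuation. acc=(acc<<6)|0x20=0x4E0
Byte[17]=92: continuation. acc=(acc<<6)|0x12=0x13812
Completed: cp=U+13812 (starts at byte 14)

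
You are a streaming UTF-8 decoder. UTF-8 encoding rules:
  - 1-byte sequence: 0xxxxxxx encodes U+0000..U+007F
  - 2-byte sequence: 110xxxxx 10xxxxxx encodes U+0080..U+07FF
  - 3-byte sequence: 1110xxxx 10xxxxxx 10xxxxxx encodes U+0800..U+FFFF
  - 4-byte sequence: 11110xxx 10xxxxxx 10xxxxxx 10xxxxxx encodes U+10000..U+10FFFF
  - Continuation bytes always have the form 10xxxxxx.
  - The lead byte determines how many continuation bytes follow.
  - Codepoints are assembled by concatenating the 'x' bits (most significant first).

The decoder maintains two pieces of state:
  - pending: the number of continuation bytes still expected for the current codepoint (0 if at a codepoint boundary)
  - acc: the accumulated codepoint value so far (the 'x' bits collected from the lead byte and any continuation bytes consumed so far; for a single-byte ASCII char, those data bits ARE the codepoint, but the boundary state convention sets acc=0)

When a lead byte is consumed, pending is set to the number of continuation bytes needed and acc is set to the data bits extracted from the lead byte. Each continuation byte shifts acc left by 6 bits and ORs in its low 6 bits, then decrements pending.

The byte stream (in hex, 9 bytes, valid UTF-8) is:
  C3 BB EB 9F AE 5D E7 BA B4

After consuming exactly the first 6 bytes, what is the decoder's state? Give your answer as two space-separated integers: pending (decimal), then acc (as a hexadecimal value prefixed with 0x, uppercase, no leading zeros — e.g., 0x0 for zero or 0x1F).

Answer: 0 0x0

Derivation:
Byte[0]=C3: 2-byte lead. pending=1, acc=0x3
Byte[1]=BB: continuation. acc=(acc<<6)|0x3B=0xFB, pending=0
Byte[2]=EB: 3-byte lead. pending=2, acc=0xB
Byte[3]=9F: continuation. acc=(acc<<6)|0x1F=0x2DF, pending=1
Byte[4]=AE: continuation. acc=(acc<<6)|0x2E=0xB7EE, pending=0
Byte[5]=5D: 1-byte. pending=0, acc=0x0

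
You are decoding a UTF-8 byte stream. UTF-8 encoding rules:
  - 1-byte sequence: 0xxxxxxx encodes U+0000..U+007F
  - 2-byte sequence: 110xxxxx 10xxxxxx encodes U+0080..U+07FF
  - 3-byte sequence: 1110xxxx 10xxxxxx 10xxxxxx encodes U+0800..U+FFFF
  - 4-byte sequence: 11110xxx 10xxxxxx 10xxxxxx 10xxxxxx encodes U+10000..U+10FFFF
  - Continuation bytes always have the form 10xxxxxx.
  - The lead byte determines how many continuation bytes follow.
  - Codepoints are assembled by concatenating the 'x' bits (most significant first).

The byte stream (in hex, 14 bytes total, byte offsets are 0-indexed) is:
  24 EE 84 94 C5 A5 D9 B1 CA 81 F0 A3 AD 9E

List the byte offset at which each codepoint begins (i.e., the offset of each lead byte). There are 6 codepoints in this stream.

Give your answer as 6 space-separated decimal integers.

Byte[0]=24: 1-byte ASCII. cp=U+0024
Byte[1]=EE: 3-byte lead, need 2 cont bytes. acc=0xE
Byte[2]=84: continuation. acc=(acc<<6)|0x04=0x384
Byte[3]=94: continuation. acc=(acc<<6)|0x14=0xE114
Completed: cp=U+E114 (starts at byte 1)
Byte[4]=C5: 2-byte lead, need 1 cont bytes. acc=0x5
Byte[5]=A5: continuation. acc=(acc<<6)|0x25=0x165
Completed: cp=U+0165 (starts at byte 4)
Byte[6]=D9: 2-byte lead, need 1 cont bytes. acc=0x19
Byte[7]=B1: continuation. acc=(acc<<6)|0x31=0x671
Completed: cp=U+0671 (starts at byte 6)
Byte[8]=CA: 2-byte lead, need 1 cont bytes. acc=0xA
Byte[9]=81: continuation. acc=(acc<<6)|0x01=0x281
Completed: cp=U+0281 (starts at byte 8)
Byte[10]=F0: 4-byte lead, need 3 cont bytes. acc=0x0
Byte[11]=A3: continuation. acc=(acc<<6)|0x23=0x23
Byte[12]=AD: continuation. acc=(acc<<6)|0x2D=0x8ED
Byte[13]=9E: continuation. acc=(acc<<6)|0x1E=0x23B5E
Completed: cp=U+23B5E (starts at byte 10)

Answer: 0 1 4 6 8 10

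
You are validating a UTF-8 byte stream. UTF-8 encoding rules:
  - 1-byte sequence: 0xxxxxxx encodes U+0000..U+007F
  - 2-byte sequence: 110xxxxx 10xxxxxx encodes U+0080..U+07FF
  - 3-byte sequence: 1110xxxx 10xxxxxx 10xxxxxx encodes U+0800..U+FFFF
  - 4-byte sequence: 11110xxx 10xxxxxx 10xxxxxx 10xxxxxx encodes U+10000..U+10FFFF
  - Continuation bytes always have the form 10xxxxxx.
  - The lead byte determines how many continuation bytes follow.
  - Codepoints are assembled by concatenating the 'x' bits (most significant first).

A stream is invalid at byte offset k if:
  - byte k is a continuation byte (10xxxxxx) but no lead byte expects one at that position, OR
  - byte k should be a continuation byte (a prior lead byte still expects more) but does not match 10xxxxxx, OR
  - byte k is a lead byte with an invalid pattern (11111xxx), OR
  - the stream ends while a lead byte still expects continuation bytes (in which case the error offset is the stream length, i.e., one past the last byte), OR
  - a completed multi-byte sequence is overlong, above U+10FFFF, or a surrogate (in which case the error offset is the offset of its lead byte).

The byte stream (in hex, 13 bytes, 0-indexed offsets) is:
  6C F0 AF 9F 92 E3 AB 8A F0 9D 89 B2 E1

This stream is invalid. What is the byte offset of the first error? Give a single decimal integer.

Byte[0]=6C: 1-byte ASCII. cp=U+006C
Byte[1]=F0: 4-byte lead, need 3 cont bytes. acc=0x0
Byte[2]=AF: continuation. acc=(acc<<6)|0x2F=0x2F
Byte[3]=9F: continuation. acc=(acc<<6)|0x1F=0xBDF
Byte[4]=92: continuation. acc=(acc<<6)|0x12=0x2F7D2
Completed: cp=U+2F7D2 (starts at byte 1)
Byte[5]=E3: 3-byte lead, need 2 cont bytes. acc=0x3
Byte[6]=AB: continuation. acc=(acc<<6)|0x2B=0xEB
Byte[7]=8A: continuation. acc=(acc<<6)|0x0A=0x3ACA
Completed: cp=U+3ACA (starts at byte 5)
Byte[8]=F0: 4-byte lead, need 3 cont bytes. acc=0x0
Byte[9]=9D: continuation. acc=(acc<<6)|0x1D=0x1D
Byte[10]=89: continuation. acc=(acc<<6)|0x09=0x749
Byte[11]=B2: continuation. acc=(acc<<6)|0x32=0x1D272
Completed: cp=U+1D272 (starts at byte 8)
Byte[12]=E1: 3-byte lead, need 2 cont bytes. acc=0x1
Byte[13]: stream ended, expected continuation. INVALID

Answer: 13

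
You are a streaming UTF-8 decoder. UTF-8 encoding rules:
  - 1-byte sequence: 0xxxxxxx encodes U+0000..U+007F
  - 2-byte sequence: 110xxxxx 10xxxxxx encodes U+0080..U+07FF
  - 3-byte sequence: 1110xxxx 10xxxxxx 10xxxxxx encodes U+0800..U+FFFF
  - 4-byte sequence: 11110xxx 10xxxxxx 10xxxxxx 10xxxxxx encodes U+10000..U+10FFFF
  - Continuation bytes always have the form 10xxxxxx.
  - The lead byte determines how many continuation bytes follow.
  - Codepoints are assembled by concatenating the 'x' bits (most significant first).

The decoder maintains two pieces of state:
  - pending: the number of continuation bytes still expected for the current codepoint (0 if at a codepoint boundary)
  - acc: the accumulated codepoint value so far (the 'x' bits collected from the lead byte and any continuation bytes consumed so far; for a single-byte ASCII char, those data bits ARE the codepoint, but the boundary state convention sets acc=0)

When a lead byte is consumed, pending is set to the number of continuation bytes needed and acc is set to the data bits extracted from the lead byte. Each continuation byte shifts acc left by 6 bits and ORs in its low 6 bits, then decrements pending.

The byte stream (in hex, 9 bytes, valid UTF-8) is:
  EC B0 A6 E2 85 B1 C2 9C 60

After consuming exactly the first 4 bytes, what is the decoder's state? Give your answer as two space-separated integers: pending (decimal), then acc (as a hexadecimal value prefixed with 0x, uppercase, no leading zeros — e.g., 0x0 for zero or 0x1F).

Byte[0]=EC: 3-byte lead. pending=2, acc=0xC
Byte[1]=B0: continuation. acc=(acc<<6)|0x30=0x330, pending=1
Byte[2]=A6: continuation. acc=(acc<<6)|0x26=0xCC26, pending=0
Byte[3]=E2: 3-byte lead. pending=2, acc=0x2

Answer: 2 0x2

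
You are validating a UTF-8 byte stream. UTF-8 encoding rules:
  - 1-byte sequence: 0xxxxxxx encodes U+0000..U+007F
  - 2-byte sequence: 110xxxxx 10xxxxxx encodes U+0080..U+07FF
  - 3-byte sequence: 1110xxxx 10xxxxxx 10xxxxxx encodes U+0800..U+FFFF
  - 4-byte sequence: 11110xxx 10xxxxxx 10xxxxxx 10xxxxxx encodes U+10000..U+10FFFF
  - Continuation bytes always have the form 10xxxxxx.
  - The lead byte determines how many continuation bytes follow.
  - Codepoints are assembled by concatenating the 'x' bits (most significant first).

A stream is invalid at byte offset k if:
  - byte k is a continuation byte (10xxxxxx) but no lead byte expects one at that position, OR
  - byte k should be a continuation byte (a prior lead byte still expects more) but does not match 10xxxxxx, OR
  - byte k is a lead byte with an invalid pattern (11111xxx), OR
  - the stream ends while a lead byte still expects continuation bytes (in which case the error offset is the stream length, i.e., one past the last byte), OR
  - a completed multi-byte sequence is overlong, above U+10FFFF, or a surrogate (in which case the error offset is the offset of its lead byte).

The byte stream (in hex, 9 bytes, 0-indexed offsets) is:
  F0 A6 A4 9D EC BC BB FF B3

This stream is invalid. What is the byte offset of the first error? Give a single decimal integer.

Answer: 7

Derivation:
Byte[0]=F0: 4-byte lead, need 3 cont bytes. acc=0x0
Byte[1]=A6: continuation. acc=(acc<<6)|0x26=0x26
Byte[2]=A4: continuation. acc=(acc<<6)|0x24=0x9A4
Byte[3]=9D: continuation. acc=(acc<<6)|0x1D=0x2691D
Completed: cp=U+2691D (starts at byte 0)
Byte[4]=EC: 3-byte lead, need 2 cont bytes. acc=0xC
Byte[5]=BC: continuation. acc=(acc<<6)|0x3C=0x33C
Byte[6]=BB: continuation. acc=(acc<<6)|0x3B=0xCF3B
Completed: cp=U+CF3B (starts at byte 4)
Byte[7]=FF: INVALID lead byte (not 0xxx/110x/1110/11110)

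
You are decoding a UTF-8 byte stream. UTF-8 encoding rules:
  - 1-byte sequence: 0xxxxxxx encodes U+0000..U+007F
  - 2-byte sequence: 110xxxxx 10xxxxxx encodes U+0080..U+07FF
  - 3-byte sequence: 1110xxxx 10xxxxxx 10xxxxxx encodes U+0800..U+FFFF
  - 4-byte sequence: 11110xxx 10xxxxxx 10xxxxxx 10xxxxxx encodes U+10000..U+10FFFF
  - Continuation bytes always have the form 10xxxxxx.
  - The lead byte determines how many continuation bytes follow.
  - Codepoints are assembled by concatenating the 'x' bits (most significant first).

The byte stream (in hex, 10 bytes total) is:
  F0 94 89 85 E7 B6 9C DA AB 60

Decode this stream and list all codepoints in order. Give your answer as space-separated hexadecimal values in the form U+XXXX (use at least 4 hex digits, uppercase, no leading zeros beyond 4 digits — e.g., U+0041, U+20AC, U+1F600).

Answer: U+14245 U+7D9C U+06AB U+0060

Derivation:
Byte[0]=F0: 4-byte lead, need 3 cont bytes. acc=0x0
Byte[1]=94: continuation. acc=(acc<<6)|0x14=0x14
Byte[2]=89: continuation. acc=(acc<<6)|0x09=0x509
Byte[3]=85: continuation. acc=(acc<<6)|0x05=0x14245
Completed: cp=U+14245 (starts at byte 0)
Byte[4]=E7: 3-byte lead, need 2 cont bytes. acc=0x7
Byte[5]=B6: continuation. acc=(acc<<6)|0x36=0x1F6
Byte[6]=9C: continuation. acc=(acc<<6)|0x1C=0x7D9C
Completed: cp=U+7D9C (starts at byte 4)
Byte[7]=DA: 2-byte lead, need 1 cont bytes. acc=0x1A
Byte[8]=AB: continuation. acc=(acc<<6)|0x2B=0x6AB
Completed: cp=U+06AB (starts at byte 7)
Byte[9]=60: 1-byte ASCII. cp=U+0060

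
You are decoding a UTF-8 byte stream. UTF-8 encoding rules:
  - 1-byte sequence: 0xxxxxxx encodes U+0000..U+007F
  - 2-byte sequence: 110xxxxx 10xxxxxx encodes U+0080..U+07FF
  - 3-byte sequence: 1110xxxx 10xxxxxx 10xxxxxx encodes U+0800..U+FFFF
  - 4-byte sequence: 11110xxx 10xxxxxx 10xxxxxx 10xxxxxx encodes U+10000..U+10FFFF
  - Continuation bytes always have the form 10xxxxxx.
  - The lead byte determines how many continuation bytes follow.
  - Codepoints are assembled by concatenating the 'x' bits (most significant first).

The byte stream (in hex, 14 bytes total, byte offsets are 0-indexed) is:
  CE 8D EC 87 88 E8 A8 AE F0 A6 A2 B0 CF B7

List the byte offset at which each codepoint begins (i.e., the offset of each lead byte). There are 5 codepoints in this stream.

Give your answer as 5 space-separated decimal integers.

Answer: 0 2 5 8 12

Derivation:
Byte[0]=CE: 2-byte lead, need 1 cont bytes. acc=0xE
Byte[1]=8D: continuation. acc=(acc<<6)|0x0D=0x38D
Completed: cp=U+038D (starts at byte 0)
Byte[2]=EC: 3-byte lead, need 2 cont bytes. acc=0xC
Byte[3]=87: continuation. acc=(acc<<6)|0x07=0x307
Byte[4]=88: continuation. acc=(acc<<6)|0x08=0xC1C8
Completed: cp=U+C1C8 (starts at byte 2)
Byte[5]=E8: 3-byte lead, need 2 cont bytes. acc=0x8
Byte[6]=A8: continuation. acc=(acc<<6)|0x28=0x228
Byte[7]=AE: continuation. acc=(acc<<6)|0x2E=0x8A2E
Completed: cp=U+8A2E (starts at byte 5)
Byte[8]=F0: 4-byte lead, need 3 cont bytes. acc=0x0
Byte[9]=A6: continuation. acc=(acc<<6)|0x26=0x26
Byte[10]=A2: continuation. acc=(acc<<6)|0x22=0x9A2
Byte[11]=B0: continuation. acc=(acc<<6)|0x30=0x268B0
Completed: cp=U+268B0 (starts at byte 8)
Byte[12]=CF: 2-byte lead, need 1 cont bytes. acc=0xF
Byte[13]=B7: continuation. acc=(acc<<6)|0x37=0x3F7
Completed: cp=U+03F7 (starts at byte 12)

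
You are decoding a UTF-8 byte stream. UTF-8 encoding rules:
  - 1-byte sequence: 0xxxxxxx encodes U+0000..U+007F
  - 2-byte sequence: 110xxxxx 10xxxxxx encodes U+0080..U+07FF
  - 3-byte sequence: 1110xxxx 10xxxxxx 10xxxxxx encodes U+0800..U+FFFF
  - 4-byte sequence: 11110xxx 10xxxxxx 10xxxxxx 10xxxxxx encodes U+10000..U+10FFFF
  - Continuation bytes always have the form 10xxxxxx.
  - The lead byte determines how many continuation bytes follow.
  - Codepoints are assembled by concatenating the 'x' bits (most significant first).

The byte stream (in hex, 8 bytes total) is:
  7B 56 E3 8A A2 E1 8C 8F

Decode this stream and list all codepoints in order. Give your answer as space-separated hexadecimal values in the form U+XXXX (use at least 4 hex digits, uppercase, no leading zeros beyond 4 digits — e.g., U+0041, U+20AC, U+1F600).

Answer: U+007B U+0056 U+32A2 U+130F

Derivation:
Byte[0]=7B: 1-byte ASCII. cp=U+007B
Byte[1]=56: 1-byte ASCII. cp=U+0056
Byte[2]=E3: 3-byte lead, need 2 cont bytes. acc=0x3
Byte[3]=8A: continuation. acc=(acc<<6)|0x0A=0xCA
Byte[4]=A2: continuation. acc=(acc<<6)|0x22=0x32A2
Completed: cp=U+32A2 (starts at byte 2)
Byte[5]=E1: 3-byte lead, need 2 cont bytes. acc=0x1
Byte[6]=8C: continuation. acc=(acc<<6)|0x0C=0x4C
Byte[7]=8F: continuation. acc=(acc<<6)|0x0F=0x130F
Completed: cp=U+130F (starts at byte 5)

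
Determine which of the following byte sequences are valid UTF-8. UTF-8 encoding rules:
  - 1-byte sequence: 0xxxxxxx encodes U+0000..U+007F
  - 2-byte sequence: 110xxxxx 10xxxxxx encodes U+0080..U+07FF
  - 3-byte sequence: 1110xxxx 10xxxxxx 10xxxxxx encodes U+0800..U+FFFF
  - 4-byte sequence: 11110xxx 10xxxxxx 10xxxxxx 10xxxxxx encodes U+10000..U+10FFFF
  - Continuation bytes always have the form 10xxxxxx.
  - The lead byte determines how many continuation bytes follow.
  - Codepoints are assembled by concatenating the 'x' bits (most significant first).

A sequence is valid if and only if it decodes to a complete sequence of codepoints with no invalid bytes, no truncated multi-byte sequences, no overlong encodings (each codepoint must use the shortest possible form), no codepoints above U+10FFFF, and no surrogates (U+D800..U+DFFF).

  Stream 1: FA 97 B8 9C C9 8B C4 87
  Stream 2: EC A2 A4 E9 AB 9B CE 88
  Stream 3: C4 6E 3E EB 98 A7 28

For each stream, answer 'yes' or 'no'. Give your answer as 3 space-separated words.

Answer: no yes no

Derivation:
Stream 1: error at byte offset 0. INVALID
Stream 2: decodes cleanly. VALID
Stream 3: error at byte offset 1. INVALID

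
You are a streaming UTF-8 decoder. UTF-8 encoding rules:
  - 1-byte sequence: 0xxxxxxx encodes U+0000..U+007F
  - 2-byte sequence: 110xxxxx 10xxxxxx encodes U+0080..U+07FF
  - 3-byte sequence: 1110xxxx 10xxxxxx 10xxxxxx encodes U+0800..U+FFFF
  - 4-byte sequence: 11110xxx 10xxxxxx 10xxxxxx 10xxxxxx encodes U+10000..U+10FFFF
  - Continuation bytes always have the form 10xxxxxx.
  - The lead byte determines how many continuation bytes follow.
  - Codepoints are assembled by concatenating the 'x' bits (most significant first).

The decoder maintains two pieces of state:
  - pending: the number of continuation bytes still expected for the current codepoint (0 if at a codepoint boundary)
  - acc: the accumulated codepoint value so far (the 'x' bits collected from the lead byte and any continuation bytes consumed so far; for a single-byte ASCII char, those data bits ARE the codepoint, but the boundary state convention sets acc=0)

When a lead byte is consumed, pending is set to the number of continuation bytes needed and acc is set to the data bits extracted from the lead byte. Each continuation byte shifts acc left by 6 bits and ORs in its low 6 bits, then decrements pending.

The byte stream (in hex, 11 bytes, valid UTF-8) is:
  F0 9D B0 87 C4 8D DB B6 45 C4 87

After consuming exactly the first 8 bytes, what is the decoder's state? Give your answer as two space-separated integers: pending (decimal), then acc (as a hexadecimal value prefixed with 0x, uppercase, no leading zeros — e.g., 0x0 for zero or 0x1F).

Byte[0]=F0: 4-byte lead. pending=3, acc=0x0
Byte[1]=9D: continuation. acc=(acc<<6)|0x1D=0x1D, pending=2
Byte[2]=B0: continuation. acc=(acc<<6)|0x30=0x770, pending=1
Byte[3]=87: continuation. acc=(acc<<6)|0x07=0x1DC07, pending=0
Byte[4]=C4: 2-byte lead. pending=1, acc=0x4
Byte[5]=8D: continuation. acc=(acc<<6)|0x0D=0x10D, pending=0
Byte[6]=DB: 2-byte lead. pending=1, acc=0x1B
Byte[7]=B6: continuation. acc=(acc<<6)|0x36=0x6F6, pending=0

Answer: 0 0x6F6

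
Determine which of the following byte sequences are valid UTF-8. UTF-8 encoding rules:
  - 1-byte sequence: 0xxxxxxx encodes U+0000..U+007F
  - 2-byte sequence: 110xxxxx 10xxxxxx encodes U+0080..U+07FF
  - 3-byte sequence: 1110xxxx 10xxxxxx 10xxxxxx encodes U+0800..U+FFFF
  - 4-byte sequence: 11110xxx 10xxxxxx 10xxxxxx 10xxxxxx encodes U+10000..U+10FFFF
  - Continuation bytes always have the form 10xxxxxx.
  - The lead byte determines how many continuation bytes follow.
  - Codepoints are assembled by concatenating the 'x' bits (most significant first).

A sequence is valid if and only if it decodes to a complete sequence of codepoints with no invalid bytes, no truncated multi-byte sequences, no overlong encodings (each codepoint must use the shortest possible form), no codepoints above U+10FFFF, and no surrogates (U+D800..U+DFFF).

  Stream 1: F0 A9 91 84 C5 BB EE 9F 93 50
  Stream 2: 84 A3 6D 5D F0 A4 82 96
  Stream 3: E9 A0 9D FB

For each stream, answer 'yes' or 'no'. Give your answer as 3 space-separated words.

Answer: yes no no

Derivation:
Stream 1: decodes cleanly. VALID
Stream 2: error at byte offset 0. INVALID
Stream 3: error at byte offset 3. INVALID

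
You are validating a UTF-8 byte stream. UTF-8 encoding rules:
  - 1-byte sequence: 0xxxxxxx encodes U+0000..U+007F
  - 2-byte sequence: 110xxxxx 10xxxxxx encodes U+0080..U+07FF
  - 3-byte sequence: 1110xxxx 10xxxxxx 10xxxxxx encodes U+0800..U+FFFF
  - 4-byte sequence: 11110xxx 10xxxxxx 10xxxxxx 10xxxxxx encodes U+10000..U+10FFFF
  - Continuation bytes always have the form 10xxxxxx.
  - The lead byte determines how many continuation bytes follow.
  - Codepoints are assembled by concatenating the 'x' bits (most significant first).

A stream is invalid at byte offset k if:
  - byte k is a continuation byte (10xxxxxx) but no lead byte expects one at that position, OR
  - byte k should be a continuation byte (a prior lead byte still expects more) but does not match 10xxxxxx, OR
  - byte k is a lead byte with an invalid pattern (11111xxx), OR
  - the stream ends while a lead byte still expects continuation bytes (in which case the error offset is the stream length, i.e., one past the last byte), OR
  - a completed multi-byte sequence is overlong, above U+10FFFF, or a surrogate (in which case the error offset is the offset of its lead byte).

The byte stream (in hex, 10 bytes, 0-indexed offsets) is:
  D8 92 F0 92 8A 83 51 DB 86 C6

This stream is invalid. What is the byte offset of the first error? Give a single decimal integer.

Answer: 10

Derivation:
Byte[0]=D8: 2-byte lead, need 1 cont bytes. acc=0x18
Byte[1]=92: continuation. acc=(acc<<6)|0x12=0x612
Completed: cp=U+0612 (starts at byte 0)
Byte[2]=F0: 4-byte lead, need 3 cont bytes. acc=0x0
Byte[3]=92: continuation. acc=(acc<<6)|0x12=0x12
Byte[4]=8A: continuation. acc=(acc<<6)|0x0A=0x48A
Byte[5]=83: continuation. acc=(acc<<6)|0x03=0x12283
Completed: cp=U+12283 (starts at byte 2)
Byte[6]=51: 1-byte ASCII. cp=U+0051
Byte[7]=DB: 2-byte lead, need 1 cont bytes. acc=0x1B
Byte[8]=86: continuation. acc=(acc<<6)|0x06=0x6C6
Completed: cp=U+06C6 (starts at byte 7)
Byte[9]=C6: 2-byte lead, need 1 cont bytes. acc=0x6
Byte[10]: stream ended, expected continuation. INVALID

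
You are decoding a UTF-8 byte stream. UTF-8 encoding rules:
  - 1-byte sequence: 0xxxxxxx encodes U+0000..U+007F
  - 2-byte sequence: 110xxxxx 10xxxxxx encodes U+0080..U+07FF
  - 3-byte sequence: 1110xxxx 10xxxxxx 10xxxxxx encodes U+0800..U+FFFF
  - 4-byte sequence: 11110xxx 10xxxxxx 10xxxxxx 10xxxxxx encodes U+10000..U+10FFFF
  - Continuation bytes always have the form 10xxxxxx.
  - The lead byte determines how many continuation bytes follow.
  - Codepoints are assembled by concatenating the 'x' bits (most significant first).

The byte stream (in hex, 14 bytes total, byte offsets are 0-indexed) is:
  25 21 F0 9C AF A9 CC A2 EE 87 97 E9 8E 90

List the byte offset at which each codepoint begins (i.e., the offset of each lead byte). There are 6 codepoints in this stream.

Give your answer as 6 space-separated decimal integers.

Byte[0]=25: 1-byte ASCII. cp=U+0025
Byte[1]=21: 1-byte ASCII. cp=U+0021
Byte[2]=F0: 4-byte lead, need 3 cont bytes. acc=0x0
Byte[3]=9C: continuation. acc=(acc<<6)|0x1C=0x1C
Byte[4]=AF: continuation. acc=(acc<<6)|0x2F=0x72F
Byte[5]=A9: continuation. acc=(acc<<6)|0x29=0x1CBE9
Completed: cp=U+1CBE9 (starts at byte 2)
Byte[6]=CC: 2-byte lead, need 1 cont bytes. acc=0xC
Byte[7]=A2: continuation. acc=(acc<<6)|0x22=0x322
Completed: cp=U+0322 (starts at byte 6)
Byte[8]=EE: 3-byte lead, need 2 cont bytes. acc=0xE
Byte[9]=87: continuation. acc=(acc<<6)|0x07=0x387
Byte[10]=97: continuation. acc=(acc<<6)|0x17=0xE1D7
Completed: cp=U+E1D7 (starts at byte 8)
Byte[11]=E9: 3-byte lead, need 2 cont bytes. acc=0x9
Byte[12]=8E: continuation. acc=(acc<<6)|0x0E=0x24E
Byte[13]=90: continuation. acc=(acc<<6)|0x10=0x9390
Completed: cp=U+9390 (starts at byte 11)

Answer: 0 1 2 6 8 11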